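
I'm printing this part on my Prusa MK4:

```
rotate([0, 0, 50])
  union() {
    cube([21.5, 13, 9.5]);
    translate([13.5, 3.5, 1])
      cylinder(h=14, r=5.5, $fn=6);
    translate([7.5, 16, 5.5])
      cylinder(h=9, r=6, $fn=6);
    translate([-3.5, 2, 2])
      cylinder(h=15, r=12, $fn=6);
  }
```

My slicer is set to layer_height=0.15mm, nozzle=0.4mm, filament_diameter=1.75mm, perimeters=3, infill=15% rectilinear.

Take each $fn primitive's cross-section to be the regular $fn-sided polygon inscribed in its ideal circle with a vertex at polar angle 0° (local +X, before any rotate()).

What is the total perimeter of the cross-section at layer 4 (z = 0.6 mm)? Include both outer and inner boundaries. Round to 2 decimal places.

At z = 0.6 mm: the cube (footprint 21.5×13) is included at this height (perimeter 69.00 mm); the cylinder at (13.5, 3.5) is not intersected at this z (z outside [1, 15]); the cylinder at (7.5, 16) is not intersected at this z (z outside [5.5, 14.5]); the cylinder at (-3.5, 2) does not reach this height (z outside [2, 17]); Combining (union): only the 21.5×13 cube is present, so the union is just that shape — boundary = 69.00 mm; (whole slice rotated 50° about Z — lengths, areas and connectivity unchanged). Overall, the cross-section is a single solid region. Total boundary length (outer) = 69.00 mm.

69.00 mm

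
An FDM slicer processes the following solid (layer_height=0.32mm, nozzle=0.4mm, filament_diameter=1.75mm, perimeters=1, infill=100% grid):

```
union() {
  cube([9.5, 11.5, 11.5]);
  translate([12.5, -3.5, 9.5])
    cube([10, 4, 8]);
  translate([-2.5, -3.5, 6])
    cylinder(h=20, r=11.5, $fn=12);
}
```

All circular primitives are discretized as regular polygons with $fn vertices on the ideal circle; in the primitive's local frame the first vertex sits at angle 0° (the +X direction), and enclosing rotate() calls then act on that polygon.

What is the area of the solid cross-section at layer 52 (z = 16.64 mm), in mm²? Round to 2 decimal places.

At z = 16.64 mm: the cube does not reach this height (z outside [0, 11.5]); the cube at (12.5, -3.5) is present — its section is the full 10×4 rectangle (area 40.00 mm²); the r=11.5 cylinder at (-2.5, -3.5) gives a regular 12-gon of circumradius 11.5 (constant along its height) (area = (12/2)·11.500²·sin(360°/12) = 396.75 mm²); Merging all regions: the 2 present regions are separate (no shared area or edge), so areas and boundary lengths simply add and each stays a separate island — area = 436.75 mm². Overall, the cross-section has 2 separate islands. Net area = 436.75 mm².

436.75 mm²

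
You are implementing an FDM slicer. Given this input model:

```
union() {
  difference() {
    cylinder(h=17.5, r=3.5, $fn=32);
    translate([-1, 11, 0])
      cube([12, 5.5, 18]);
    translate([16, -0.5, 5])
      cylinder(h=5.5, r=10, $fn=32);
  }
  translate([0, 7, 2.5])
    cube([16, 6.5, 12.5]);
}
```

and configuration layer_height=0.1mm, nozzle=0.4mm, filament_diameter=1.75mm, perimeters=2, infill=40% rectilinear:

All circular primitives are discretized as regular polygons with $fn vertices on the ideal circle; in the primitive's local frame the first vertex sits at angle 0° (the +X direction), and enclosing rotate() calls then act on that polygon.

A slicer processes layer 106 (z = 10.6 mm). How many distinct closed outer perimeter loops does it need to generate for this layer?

At z = 10.6 mm: the r=3.5 cylinder gives a regular 32-gon of circumradius 3.5 (constant along its height); the 12×5.5 cube at (-1, 11) contributes its full rectangle; the cylinder at (16, -0.5) is absent (z outside [5, 10.5]); Subtracting the remaining from the first: starting from the r=3.5 cylinder, the 12×5.5 cube at (-1, 11) misses the remaining region (no effect) — 1 connected region; the cube at (0, 7) (footprint 16×6.5) is included at this height; Taking the union: the 2 present regions are separate (no shared area or edge), so areas and boundary lengths simply add and each stays a separate island — 2 connected regions. The result has 2 disconnected regions.

2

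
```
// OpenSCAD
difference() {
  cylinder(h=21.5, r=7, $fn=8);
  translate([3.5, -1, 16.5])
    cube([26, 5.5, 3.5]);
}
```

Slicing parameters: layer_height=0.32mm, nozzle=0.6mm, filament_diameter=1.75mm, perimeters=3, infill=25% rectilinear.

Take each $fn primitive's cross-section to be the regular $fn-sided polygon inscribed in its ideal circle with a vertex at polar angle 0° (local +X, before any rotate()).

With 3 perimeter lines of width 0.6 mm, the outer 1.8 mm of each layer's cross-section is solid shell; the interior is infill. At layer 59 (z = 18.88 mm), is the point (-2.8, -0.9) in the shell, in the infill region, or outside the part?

infill

At z = 18.88 mm: the r=7 cylinder contributes a regular 8-gon of circumradius 7; the 26×5.5 cube at (3.5, -1) contributes its full rectangle; Subtracting the remaining from the first: starting from the r=7 cylinder, the 26×5.5 cube at (3.5, -1) partially overlaps it — only the 14.85 mm² overlap (of its 143.00 mm²) is removed, clipping the outline — 1 connected region. Overall, the cross-section is a single solid region. The nearest boundary edge runs (-4.95, -4.95)→(-7.00, 0.00); distance from the point to it = 3.54 mm. The point is inside the cross-section and 3.54 mm from the nearest boundary — more than the 1.8 mm shell width (3 × 0.6), so it's in the infill interior.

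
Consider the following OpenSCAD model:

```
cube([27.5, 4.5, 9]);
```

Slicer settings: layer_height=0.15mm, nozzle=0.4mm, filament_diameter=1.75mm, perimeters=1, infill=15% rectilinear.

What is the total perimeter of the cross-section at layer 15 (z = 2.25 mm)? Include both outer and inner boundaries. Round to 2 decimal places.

At z = 2.25 mm: the cube is present — its section is the full 27.5×4.5 rectangle (perimeter 64.00 mm). Overall, the cross-section is a single solid region. Total boundary length (outer) = 64.00 mm.

64.00 mm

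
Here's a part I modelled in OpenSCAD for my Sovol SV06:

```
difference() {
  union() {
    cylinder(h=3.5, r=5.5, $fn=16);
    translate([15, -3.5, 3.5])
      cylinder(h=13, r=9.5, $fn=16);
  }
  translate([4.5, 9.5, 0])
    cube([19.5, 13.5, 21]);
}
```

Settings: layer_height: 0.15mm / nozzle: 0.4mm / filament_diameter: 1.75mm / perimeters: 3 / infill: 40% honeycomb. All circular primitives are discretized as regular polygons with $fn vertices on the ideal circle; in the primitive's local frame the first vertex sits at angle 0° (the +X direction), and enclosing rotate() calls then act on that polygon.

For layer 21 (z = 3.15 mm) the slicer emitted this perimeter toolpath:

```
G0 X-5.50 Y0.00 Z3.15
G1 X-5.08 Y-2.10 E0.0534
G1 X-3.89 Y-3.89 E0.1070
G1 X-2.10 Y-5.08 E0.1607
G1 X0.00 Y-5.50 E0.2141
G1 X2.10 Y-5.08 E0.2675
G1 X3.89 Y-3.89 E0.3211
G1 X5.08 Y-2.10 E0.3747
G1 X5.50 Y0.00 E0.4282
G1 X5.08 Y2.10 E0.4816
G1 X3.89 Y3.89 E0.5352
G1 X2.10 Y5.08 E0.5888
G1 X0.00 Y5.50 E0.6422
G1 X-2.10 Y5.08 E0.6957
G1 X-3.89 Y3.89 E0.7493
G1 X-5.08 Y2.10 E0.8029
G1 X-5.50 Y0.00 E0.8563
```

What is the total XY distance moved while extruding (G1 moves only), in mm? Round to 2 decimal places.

34.33 mm

Sum the Euclidean lengths of each G1 segment: total = 34.33 mm.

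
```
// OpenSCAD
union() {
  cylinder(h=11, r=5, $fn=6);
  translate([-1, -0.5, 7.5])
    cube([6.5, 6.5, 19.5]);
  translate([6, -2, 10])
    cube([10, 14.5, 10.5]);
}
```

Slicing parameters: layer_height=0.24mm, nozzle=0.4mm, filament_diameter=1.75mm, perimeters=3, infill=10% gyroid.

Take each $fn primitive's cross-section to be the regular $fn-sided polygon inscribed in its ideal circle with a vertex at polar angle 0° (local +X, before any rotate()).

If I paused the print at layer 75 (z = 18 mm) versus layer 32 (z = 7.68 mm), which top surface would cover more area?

Layer 75 (z = 18): the cylinder is absent (z outside [0, 11]); the cube at (-1, -0.5) is present — its section is the full 6.5×6.5 rectangle (area 42.25 mm²); the cube at (6, -2) (footprint 10×14.5) is included at this height (area 145.00 mm²); Combining (union): the 2 present regions are separate (no shared area or edge), so areas and boundary lengths simply add and each stays a separate island — area = 187.25 mm². So its area = 187.25 mm². Layer 32 (z = 7.68): the r=5 cylinder contributes a regular 6-gon of circumradius 5 (area = (6/2)·5.000²·sin(360°/6) = 64.95 mm²); the cube at (-1, -0.5) (footprint 6.5×6.5) is included at this height (area 42.25 mm²); the cube at (6, -2) is not intersected at this z (z outside [10, 20.5]); Combining (union): the regions partially overlap — summed areas 107.20 mm² minus the doubly-counted overlap 23.50 mm² gives 83.71 mm² — area = 83.71 mm². So its area = 83.71 mm². Layer 75 is larger (187.25 vs 83.71 mm²).

layer 75 (z = 18 mm)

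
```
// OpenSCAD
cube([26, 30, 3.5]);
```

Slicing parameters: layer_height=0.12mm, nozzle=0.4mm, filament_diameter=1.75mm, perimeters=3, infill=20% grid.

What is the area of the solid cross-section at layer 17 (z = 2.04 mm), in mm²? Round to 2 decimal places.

780.00 mm²

At z = 2.04 mm: the cube (footprint 26×30) is included at this height (area 780.00 mm²). Overall, the cross-section is a single solid region. Net area = 780.00 mm².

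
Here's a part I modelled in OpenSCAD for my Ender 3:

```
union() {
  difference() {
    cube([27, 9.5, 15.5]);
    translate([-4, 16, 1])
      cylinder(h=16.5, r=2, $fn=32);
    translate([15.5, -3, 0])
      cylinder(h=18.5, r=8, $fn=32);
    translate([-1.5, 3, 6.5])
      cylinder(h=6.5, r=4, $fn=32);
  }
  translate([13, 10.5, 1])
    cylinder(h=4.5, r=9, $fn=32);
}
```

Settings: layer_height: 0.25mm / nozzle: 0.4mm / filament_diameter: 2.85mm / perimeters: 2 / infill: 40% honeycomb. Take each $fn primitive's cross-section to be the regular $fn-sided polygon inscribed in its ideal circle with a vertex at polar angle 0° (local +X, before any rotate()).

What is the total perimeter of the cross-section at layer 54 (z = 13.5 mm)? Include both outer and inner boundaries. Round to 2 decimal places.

77.13 mm

At z = 13.5 mm: the 27×9.5 cube contributes its full rectangle (perimeter 73.00 mm); the cylinder at (-4, 16): section is a regular 32-gon, circumradius r=2 (perimeter = 2·32·2.000·sin(180°/32) = 12.55 mm); the r=8 cylinder at (15.5, -3) gives a regular 32-gon of circumradius 8 (constant along its height) (perimeter = 2·32·8.000·sin(180°/32) = 50.18 mm); the cylinder at (-1.5, 3) is absent (z outside [6.5, 13]); Taking the first minus the rest: starting from the 27×9.5 cube, the r=2 cylinder at (-4, 16) misses the remaining region (no effect); the r=8 cylinder at (15.5, -3) partially overlaps it — only the 53.20 mm² overlap (of its 199.77 mm²) is removed, clipping the outline — boundary = 77.13 mm; the cylinder at (13, 10.5) is not intersected at this z (z outside [1, 5.5]); Taking the union: only the result so far is present, so the union is just that shape — boundary = 77.13 mm. Overall, the cross-section is a single solid region. Total boundary length (outer) = 77.13 mm.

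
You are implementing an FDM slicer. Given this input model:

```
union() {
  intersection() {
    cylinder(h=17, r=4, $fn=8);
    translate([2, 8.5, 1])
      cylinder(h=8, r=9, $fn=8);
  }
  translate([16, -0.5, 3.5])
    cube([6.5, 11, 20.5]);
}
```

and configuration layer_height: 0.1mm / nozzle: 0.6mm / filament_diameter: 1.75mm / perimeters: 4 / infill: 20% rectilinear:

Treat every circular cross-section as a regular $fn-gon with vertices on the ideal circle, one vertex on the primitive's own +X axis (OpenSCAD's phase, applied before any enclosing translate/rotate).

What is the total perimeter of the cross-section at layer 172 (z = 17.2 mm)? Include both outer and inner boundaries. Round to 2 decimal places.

35.00 mm

At z = 17.2 mm: the cylinder is absent (z outside [0, 17]); the cylinder at (2, 8.5) does not reach this height (z outside [1, 9]); After intersecting: at least one operand is absent at this height, so nothing remains; the cube at (16, -0.5) (footprint 6.5×11) is included at this height (perimeter 35.00 mm); Combining (union): only the 6.5×11 cube at (16, -0.5) is present, so the union is just that shape — boundary = 35.00 mm. Overall, the cross-section is a single solid region. Total boundary length (outer) = 35.00 mm.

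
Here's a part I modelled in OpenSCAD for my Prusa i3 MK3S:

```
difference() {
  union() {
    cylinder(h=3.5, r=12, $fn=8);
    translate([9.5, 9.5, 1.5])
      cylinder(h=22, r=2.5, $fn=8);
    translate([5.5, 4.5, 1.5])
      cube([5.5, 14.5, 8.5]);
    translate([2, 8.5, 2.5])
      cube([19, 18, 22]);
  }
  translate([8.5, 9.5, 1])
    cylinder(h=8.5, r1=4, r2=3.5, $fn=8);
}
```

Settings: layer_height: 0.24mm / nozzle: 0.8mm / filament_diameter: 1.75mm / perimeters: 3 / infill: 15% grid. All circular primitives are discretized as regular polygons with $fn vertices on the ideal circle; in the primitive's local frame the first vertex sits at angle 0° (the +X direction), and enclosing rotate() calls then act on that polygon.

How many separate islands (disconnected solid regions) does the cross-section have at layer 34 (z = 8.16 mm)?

At z = 8.16 mm: the cylinder is absent (z outside [0, 3.5]); the r=2.5 cylinder at (9.5, 9.5) contributes a regular 8-gon of circumradius 2.5; the 5.5×14.5 cube at (5.5, 4.5) contributes its full rectangle; the 19×18 cube at (2, 8.5) contributes its full rectangle; Merging all regions: the regions partially overlap (shared area 75.09 mm²), so overlapping operands fuse into one piece — 1 connected region; the cone at (8.5, 9.5): at t=0.842 of its height the radius interpolates to r₁+(r₂−r₁)t = 3.579, giving a regular 8-gon of that circumradius; Taking the first minus the rest: starting from that combined region, the cone at (8.5, 9.5) partially overlaps it — only the 36.00 mm² overlap (of its 36.23 mm²) is removed, clipping the outline — 2 connected regions. Overall, the cross-section has 2 separate islands. Island count = 2.

2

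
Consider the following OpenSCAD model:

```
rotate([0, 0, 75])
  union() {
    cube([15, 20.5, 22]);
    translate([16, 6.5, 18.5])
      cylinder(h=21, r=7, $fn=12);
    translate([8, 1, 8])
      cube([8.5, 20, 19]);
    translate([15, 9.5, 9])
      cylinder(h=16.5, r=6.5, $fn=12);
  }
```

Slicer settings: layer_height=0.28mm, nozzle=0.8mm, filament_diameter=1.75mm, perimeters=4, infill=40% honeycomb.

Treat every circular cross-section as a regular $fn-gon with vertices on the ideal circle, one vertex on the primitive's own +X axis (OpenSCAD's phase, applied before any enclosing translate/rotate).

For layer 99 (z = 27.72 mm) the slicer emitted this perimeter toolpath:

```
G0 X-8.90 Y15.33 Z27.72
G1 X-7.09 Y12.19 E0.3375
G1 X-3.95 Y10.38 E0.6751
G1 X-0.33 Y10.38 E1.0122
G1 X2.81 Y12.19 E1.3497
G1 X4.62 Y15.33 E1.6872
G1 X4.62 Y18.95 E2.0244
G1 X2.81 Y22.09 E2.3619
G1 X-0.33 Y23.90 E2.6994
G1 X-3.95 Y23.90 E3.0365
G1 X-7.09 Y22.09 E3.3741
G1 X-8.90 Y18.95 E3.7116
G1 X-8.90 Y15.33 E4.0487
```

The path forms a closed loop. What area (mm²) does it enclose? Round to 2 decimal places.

146.95 mm²

Apply the shoelace formula to the sequence of (X, Y) vertices; enclosed area = 146.95 mm².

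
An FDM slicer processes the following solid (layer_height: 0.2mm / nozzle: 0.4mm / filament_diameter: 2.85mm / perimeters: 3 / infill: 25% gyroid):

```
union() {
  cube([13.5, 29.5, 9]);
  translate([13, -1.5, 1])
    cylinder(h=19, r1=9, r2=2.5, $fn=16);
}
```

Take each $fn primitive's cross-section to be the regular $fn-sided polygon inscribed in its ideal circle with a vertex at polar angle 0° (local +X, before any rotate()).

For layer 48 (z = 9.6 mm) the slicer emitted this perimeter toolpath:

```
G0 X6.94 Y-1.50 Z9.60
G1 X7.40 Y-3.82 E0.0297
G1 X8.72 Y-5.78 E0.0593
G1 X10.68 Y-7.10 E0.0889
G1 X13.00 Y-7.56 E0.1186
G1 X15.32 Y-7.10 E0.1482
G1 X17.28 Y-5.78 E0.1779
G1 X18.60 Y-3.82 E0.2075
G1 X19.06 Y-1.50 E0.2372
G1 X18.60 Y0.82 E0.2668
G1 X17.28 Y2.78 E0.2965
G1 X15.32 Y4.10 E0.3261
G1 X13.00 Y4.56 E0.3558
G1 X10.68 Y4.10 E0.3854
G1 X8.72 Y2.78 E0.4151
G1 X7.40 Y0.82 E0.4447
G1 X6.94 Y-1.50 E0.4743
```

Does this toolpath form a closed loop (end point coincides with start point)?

yes

Start point (G0): (6.94, -1.50). End point (last G1): the path returns to the start — closed.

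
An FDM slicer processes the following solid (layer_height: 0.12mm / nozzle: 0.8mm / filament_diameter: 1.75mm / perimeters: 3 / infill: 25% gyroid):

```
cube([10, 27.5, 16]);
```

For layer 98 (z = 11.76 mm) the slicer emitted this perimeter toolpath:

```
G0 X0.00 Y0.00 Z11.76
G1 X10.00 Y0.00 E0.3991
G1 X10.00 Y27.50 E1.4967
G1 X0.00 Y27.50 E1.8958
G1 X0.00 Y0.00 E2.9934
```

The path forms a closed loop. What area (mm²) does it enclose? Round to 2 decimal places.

Apply the shoelace formula to the sequence of (X, Y) vertices; enclosed area = 275.00 mm².

275.00 mm²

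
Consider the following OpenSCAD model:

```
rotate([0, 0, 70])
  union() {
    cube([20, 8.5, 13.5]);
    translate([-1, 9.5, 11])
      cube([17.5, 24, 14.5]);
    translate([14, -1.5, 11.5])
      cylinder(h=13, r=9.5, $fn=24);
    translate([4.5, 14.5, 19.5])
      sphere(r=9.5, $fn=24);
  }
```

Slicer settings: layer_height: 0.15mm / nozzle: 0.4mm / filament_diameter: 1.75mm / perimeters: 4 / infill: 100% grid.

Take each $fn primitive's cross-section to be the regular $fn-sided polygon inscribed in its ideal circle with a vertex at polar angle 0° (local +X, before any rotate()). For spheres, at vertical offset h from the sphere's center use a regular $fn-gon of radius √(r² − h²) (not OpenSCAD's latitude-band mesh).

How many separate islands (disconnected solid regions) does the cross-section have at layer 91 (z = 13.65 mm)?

At z = 13.65 mm: the cube does not reach this height (z outside [0, 13.5]); the cube at (-1, 9.5) is present — its section is the full 17.5×24 rectangle; the r=9.5 cylinder at (14, -1.5) contributes a regular 24-gon of circumradius 9.5; the r=9.5 sphere at (4.5, 14.5) contributes a regular 24-gon of circumradius √(9.5²−5.85²) = 7.485; Combining (union): the regions partially overlap (shared area 142.01 mm²), so overlapping operands fuse into one piece — 2 connected regions; (whole slice rotated 70° about Z — lengths, areas and connectivity unchanged). Overall, the cross-section has 2 separate islands. Island count = 2.

2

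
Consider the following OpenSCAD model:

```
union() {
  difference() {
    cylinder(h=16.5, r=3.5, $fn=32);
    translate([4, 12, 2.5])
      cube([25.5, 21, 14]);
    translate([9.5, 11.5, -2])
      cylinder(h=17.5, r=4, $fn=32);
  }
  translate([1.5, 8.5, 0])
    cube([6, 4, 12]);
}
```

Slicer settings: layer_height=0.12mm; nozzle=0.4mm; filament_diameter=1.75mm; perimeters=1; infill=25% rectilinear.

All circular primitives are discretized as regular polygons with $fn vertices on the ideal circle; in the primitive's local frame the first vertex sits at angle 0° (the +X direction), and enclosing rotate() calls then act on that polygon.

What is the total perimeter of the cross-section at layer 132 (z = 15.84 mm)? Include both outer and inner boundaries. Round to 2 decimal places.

At z = 15.84 mm: the r=3.5 cylinder gives a regular 32-gon of circumradius 3.5 (constant along its height) (perimeter = 2·32·3.500·sin(180°/32) = 21.96 mm); the cube at (4, 12) is present — its section is the full 25.5×21 rectangle (perimeter 93.00 mm); the cylinder at (9.5, 11.5) is not intersected at this z (z outside [-2, 15.5]); After the difference (first − rest): starting from the r=3.5 cylinder, the 25.5×21 cube at (4, 12) misses the remaining region (no effect) — boundary = 21.96 mm; the cube at (1.5, 8.5) is not intersected at this z (z outside [0, 12]); Combining (union): only that combined region is present, so the union is just that shape — boundary = 21.96 mm. Overall, the cross-section is a single solid region. Total boundary length (outer) = 21.96 mm.

21.96 mm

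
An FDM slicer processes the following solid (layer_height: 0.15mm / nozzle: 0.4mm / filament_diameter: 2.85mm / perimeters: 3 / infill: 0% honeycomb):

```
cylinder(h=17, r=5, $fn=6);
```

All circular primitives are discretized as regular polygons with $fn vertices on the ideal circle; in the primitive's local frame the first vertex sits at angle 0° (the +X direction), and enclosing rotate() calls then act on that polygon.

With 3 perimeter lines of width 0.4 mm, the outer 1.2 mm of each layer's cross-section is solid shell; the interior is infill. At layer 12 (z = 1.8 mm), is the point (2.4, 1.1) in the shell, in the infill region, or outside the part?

infill

At z = 1.8 mm: the r=5 cylinder gives a regular 6-gon of circumradius 5 (constant along its height). Overall, the cross-section is a single solid region. The nearest boundary edge runs (5.00, 0.00)→(2.50, 4.33); distance from the point to it = 1.70 mm. The point is inside the cross-section and 1.70 mm from the nearest boundary — more than the 1.2 mm shell width (3 × 0.4), so it's in the infill interior.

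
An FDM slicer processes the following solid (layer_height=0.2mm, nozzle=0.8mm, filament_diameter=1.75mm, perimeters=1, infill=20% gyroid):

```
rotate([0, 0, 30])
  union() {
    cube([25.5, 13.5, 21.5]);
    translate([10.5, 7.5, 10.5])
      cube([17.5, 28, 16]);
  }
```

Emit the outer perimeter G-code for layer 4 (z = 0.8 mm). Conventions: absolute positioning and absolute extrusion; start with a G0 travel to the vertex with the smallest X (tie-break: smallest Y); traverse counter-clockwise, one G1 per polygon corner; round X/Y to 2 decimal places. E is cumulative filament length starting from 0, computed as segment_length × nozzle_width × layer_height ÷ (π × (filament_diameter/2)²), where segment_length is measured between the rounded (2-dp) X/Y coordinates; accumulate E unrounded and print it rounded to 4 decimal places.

At z = 0.8 mm: the cube (footprint 25.5×13.5) is included at this height; the cube at (10.5, 7.5) does not reach this height (z outside [10.5, 26.5]); Taking the union: only the 25.5×13.5 cube is present, so the union is just that shape — 1 connected region; (rotated 30° about Z; rotation is an isometry so areas/perimeters/island counts are preserved). The outline is a single polygon with 4 vertices. Extrusion per mm of travel: 0.8 × 0.2 / (π × 0.875²) = 0.066520. Accumulating E over each segment gives final E = 5.1880.

G0 X-6.75 Y11.69 Z0.80
G1 X0.00 Y0.00 E0.8979
G1 X22.08 Y12.75 E2.5940
G1 X15.33 Y24.44 E3.4919
G1 X-6.75 Y11.69 E5.1880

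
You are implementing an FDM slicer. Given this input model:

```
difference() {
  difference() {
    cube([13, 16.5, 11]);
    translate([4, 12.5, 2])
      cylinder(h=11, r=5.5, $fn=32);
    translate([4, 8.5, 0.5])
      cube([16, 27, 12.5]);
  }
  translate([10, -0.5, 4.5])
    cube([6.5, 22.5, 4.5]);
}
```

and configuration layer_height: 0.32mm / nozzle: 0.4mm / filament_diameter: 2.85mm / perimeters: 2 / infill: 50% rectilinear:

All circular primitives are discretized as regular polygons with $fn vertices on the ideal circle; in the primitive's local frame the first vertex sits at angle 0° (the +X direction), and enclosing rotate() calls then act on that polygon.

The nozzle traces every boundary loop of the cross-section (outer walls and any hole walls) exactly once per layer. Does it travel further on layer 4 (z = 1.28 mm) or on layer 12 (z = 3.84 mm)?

Layer 4 (z = 1.28): the cube (footprint 13×16.5) is included at this height (perimeter 59.00 mm); the cylinder at (4, 12.5) does not reach this height (z outside [2, 13]); the cube at (4, 8.5) (footprint 16×27) is included at this height (perimeter 86.00 mm); Subtracting the remaining from the first: starting from the 13×16.5 cube, the 16×27 cube at (4, 8.5) partially overlaps it — only the 72.00 mm² overlap (of its 432.00 mm²) is removed, clipping the outline — boundary = 59.00 mm; the cube at (10, -0.5) is absent (z outside [4.5, 9]); Taking the first minus the rest: none of the subtracted shapes is present at this height, so that combined region is unchanged — boundary = 59.00 mm. So its perimeter = 59.00 mm. Layer 12 (z = 3.84): the cube is present — its section is the full 13×16.5 rectangle (perimeter 59.00 mm); the r=5.5 cylinder at (4, 12.5) contributes a regular 32-gon of circumradius 5.5 (perimeter = 2·32·5.500·sin(180°/32) = 34.50 mm); the cube at (4, 8.5) is present — its section is the full 16×27 rectangle (perimeter 86.00 mm); After the difference (first − rest): starting from the 13×16.5 cube, the r=5.5 cylinder at (4, 12.5) partially overlaps it — only the 79.16 mm² overlap (of its 94.42 mm²) is removed, clipping the outline; the 16×27 cube at (4, 8.5) partially overlaps it — only the 32.42 mm² overlap (of its 432.00 mm²) is removed, clipping the outline — boundary = 44.96 mm; the cube at (10, -0.5) does not reach this height (z outside [4.5, 9]); After the difference (first − rest): none of the subtracted shapes is present at this height, so that combined region is unchanged — boundary = 44.96 mm. So its perimeter = 44.96 mm. Layer 4 is larger (59.00 vs 44.96 mm).

layer 4 (z = 1.28 mm)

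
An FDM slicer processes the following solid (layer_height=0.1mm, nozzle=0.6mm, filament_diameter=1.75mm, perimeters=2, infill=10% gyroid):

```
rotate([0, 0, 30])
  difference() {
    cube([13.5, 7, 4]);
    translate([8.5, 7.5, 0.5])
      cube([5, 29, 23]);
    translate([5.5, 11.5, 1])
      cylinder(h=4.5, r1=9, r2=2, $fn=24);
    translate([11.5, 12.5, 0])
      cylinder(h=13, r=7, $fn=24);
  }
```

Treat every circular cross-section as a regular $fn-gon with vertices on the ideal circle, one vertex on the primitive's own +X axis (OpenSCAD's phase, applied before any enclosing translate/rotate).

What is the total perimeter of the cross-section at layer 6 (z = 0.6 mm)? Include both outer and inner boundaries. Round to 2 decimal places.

40.19 mm

At z = 0.6 mm: the 13.5×7 cube contributes its full rectangle (perimeter 41.00 mm); the cube at (8.5, 7.5) is present — its section is the full 5×29 rectangle (perimeter 68.00 mm); the cone at (5.5, 11.5) does not reach this height (z outside [1, 5.5]); the r=7 cylinder at (11.5, 12.5) gives a regular 24-gon of circumradius 7 (constant along its height) (perimeter = 2·24·7.000·sin(180°/24) = 43.86 mm); Taking the first minus the rest: starting from the 13.5×7 cube, the 5×29 cube at (8.5, 7.5) misses the remaining region (no effect); the r=7 cylinder at (11.5, 12.5) partially overlaps it — only the 6.98 mm² overlap (of its 152.19 mm²) is removed, clipping the outline — boundary = 40.19 mm; (rotated 30° about Z; rotation is an isometry so areas/perimeters/island counts are preserved). Overall, the cross-section is a single solid region. Total boundary length (outer) = 40.19 mm.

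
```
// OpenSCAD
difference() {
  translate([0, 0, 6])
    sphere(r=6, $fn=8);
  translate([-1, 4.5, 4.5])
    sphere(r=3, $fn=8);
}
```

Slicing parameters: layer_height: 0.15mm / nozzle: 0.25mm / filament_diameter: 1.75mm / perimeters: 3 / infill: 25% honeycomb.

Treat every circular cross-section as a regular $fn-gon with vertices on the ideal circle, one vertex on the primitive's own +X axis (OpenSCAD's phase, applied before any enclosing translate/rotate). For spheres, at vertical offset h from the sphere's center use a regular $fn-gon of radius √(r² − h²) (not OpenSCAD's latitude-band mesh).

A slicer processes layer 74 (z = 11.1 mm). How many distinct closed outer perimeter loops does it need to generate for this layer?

At z = 11.1 mm: the sphere: section is a regular 8-gon, circumradius = √(r²−h²) = √(6²−5.1²) = 3.161; the sphere at (-1, 4.5) is not intersected at this z (|z−center|=6.600 > r=3); Taking the first minus the rest: none of the subtracted shapes is present at this height, so the r=6 sphere is unchanged — 1 connected region. The result has 1 disconnected region.

1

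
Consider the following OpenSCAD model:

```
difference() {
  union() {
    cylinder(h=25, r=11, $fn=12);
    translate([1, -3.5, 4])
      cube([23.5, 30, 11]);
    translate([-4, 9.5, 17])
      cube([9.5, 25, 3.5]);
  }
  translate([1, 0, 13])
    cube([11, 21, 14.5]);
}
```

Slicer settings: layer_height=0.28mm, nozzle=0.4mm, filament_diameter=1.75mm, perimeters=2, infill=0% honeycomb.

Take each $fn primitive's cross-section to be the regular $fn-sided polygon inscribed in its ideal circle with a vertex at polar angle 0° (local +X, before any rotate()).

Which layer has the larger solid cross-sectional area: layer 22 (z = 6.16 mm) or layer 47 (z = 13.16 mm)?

Layer 22 (z = 6.16): the r=11 cylinder contributes a regular 12-gon of circumradius 11 (area = (12/2)·11.000²·sin(360°/12) = 363.00 mm²); the 23.5×30 cube at (1, -3.5) contributes its full rectangle (area 705.00 mm²); the cube at (-4, 9.5) is not intersected at this z (z outside [17, 20.5]); Combining (union): the regions partially overlap — summed areas 1068.00 mm² minus the doubly-counted overlap 113.24 mm² gives 954.76 mm² — area = 954.76 mm²; the cube at (1, 0) is absent (z outside [13, 27.5]); Subtracting the remaining from the first: none of the subtracted shapes is present at this height, so the result so far is unchanged — area = 954.76 mm². So its area = 954.76 mm². Layer 47 (z = 13.16): the cylinder: section is a regular 12-gon, circumradius r=11 (area = (12/2)·11.000²·sin(360°/12) = 363.00 mm²); the 23.5×30 cube at (1, -3.5) contributes its full rectangle (area 705.00 mm²); the cube at (-4, 9.5) is not intersected at this z (z outside [17, 20.5]); Merging all regions: the regions partially overlap — summed areas 1068.00 mm² minus the doubly-counted overlap 113.24 mm² gives 954.76 mm² — area = 954.76 mm²; the cube at (1, 0) (footprint 11×21) is included at this height (area 231.00 mm²); Taking the first minus the rest: starting from the result so far (954.76 mm²), the 11×21 cube at (1, 0) lies inside it touching the edge (removes its full 231.00 mm²) — area = 723.76 mm². So its area = 723.76 mm². Layer 22 is larger (954.76 vs 723.76 mm²).

layer 22 (z = 6.16 mm)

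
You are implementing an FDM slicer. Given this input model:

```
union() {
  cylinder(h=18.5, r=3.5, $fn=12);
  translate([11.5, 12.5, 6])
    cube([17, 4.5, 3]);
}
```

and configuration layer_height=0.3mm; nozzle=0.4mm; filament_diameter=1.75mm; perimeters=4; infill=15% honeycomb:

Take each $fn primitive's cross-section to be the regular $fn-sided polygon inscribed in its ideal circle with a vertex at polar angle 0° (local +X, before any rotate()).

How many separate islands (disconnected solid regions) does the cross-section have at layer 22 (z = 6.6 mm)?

At z = 6.6 mm: the r=3.5 cylinder contributes a regular 12-gon of circumradius 3.5; the cube at (11.5, 12.5) (footprint 17×4.5) is included at this height; Taking the union: the 2 present regions are separate (no shared area or edge), so areas and boundary lengths simply add and each stays a separate island — 2 connected regions. Overall, the cross-section has 2 separate islands. Island count = 2.

2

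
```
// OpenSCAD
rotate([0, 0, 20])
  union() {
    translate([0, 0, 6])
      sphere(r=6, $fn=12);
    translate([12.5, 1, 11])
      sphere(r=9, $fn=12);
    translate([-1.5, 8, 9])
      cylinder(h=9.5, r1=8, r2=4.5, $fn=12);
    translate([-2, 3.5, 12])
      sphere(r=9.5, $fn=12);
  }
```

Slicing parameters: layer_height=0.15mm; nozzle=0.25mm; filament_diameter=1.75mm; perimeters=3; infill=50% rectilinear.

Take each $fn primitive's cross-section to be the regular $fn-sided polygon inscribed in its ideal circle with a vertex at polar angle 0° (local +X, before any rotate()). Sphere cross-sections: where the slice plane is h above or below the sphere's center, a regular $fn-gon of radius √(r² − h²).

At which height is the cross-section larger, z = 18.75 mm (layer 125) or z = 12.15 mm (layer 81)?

layer 81 (z = 12.15 mm)

Layer 125 (z = 18.75): the sphere is not intersected at this z (|z−center|=12.750 > r=6); the sphere at (12.5, 1): section is a regular 12-gon, circumradius = √(r²−h²) = √(9²−7.75²) = 4.576 (area = (12/2)·4.576²·sin(360°/12) = 62.81 mm²); the cone at (-1.5, 8) does not reach this height (z outside [9, 18.5]); the r=9.5 sphere at (-2, 3.5) slices to a regular 12-gon of circumradius 6.685 (√(r²−h²) with h=6.75 from center) (area = (12/2)·6.685²·sin(360°/12) = 134.06 mm²); Merging all regions: the 2 present regions are separate (no shared area or edge), so areas and boundary lengths simply add and each stays a separate island — area = 196.88 mm²; (whole slice rotated 20° about Z — lengths, areas and connectivity unchanged). So its area = 196.88 mm². Layer 81 (z = 12.15): the sphere is absent (|z−center|=6.150 > r=6); the r=9 sphere at (12.5, 1) contributes a regular 12-gon of circumradius √(9²−1.15²) = 8.926 (area = (12/2)·8.926²·sin(360°/12) = 239.03 mm²); the cone at (-1.5, 8) contributes a regular 12-gon of circumradius 6.839 (interpolated between r1=8 and r2=4.5 at t=0.332) (area = (12/2)·6.839²·sin(360°/12) = 140.34 mm²); the r=9.5 sphere at (-2, 3.5) contributes a regular 12-gon of circumradius √(9.5²−0.15²) = 9.499 (area = (12/2)·9.499²·sin(360°/12) = 270.68 mm²); Combining (union): the regions partially overlap — summed areas 650.05 mm² minus the doubly-counted overlap 144.53 mm² gives 505.52 mm² — area = 505.52 mm²; (rotated 20° about Z; rotation is an isometry so areas/perimeters/island counts are preserved). So its area = 505.52 mm². Layer 81 is larger (505.52 vs 196.88 mm²).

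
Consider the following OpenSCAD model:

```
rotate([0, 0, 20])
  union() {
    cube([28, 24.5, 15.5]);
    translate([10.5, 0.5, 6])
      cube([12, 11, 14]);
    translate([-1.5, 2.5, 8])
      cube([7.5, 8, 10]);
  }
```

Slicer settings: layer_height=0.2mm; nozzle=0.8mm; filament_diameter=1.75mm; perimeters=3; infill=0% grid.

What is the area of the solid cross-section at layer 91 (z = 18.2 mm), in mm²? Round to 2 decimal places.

At z = 18.2 mm: the cube does not reach this height (z outside [0, 15.5]); the cube at (10.5, 0.5) (footprint 12×11) is included at this height (area 132.00 mm²); the cube at (-1.5, 2.5) does not reach this height (z outside [8, 18]); Merging all regions: only the 12×11 cube at (10.5, 0.5) is present, so the union is just that shape — area = 132.00 mm²; (whole slice rotated 20° about Z — lengths, areas and connectivity unchanged). Overall, the cross-section is a single solid region. Net area = 132.00 mm².

132.00 mm²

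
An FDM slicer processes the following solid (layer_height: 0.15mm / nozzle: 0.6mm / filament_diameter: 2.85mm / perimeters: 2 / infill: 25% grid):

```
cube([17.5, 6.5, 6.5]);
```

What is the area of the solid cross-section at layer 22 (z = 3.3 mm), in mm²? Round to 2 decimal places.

113.75 mm²

At z = 3.3 mm: the cube (footprint 17.5×6.5) is included at this height (area 113.75 mm²). Overall, the cross-section is a single solid region. Net area = 113.75 mm².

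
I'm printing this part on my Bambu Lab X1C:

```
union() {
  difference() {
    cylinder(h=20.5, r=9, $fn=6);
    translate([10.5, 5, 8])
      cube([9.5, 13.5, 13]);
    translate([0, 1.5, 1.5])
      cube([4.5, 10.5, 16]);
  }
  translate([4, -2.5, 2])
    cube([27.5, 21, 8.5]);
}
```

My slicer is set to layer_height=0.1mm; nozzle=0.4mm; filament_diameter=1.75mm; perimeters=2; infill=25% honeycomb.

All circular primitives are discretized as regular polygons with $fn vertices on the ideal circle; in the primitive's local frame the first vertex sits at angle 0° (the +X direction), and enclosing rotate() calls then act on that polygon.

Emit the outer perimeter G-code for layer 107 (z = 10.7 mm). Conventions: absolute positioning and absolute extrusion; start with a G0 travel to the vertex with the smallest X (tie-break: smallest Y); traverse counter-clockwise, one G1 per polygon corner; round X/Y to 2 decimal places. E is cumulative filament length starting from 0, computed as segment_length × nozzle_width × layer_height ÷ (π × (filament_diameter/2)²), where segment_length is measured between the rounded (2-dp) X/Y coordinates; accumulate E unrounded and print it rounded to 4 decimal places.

G0 X-9.00 Y0.00 Z10.70
G1 X-4.50 Y-7.79 E0.1496
G1 X4.50 Y-7.79 E0.2993
G1 X9.00 Y0.00 E0.4489
G1 X4.50 Y7.79 E0.5985
G1 X4.50 Y1.50 E0.7031
G1 X0.00 Y1.50 E0.7779
G1 X0.00 Y7.79 E0.8825
G1 X-4.50 Y7.79 E0.9574
G1 X-9.00 Y0.00 E1.1070

At z = 10.7 mm: the r=9 cylinder contributes a regular 6-gon of circumradius 9; the cube at (10.5, 5) (footprint 9.5×13.5) is included at this height; the cube at (0, 1.5) (footprint 4.5×10.5) is included at this height; Taking the first minus the rest: starting from the r=9 cylinder, the 9.5×13.5 cube at (10.5, 5) misses the remaining region (no effect); the 4.5×10.5 cube at (0, 1.5) partially overlaps it — only the 28.32 mm² overlap (of its 47.25 mm²) is removed, clipping the outline — 1 connected region; the cube at (4, -2.5) does not reach this height (z outside [2, 10.5]); Merging all regions: only that combined region is present, so the union is just that shape — 1 connected region. The outline is a single polygon with 9 vertices. Extrusion per mm of travel: 0.4 × 0.1 / (π × 0.875²) = 0.016630. Accumulating E over each segment gives final E = 1.1070.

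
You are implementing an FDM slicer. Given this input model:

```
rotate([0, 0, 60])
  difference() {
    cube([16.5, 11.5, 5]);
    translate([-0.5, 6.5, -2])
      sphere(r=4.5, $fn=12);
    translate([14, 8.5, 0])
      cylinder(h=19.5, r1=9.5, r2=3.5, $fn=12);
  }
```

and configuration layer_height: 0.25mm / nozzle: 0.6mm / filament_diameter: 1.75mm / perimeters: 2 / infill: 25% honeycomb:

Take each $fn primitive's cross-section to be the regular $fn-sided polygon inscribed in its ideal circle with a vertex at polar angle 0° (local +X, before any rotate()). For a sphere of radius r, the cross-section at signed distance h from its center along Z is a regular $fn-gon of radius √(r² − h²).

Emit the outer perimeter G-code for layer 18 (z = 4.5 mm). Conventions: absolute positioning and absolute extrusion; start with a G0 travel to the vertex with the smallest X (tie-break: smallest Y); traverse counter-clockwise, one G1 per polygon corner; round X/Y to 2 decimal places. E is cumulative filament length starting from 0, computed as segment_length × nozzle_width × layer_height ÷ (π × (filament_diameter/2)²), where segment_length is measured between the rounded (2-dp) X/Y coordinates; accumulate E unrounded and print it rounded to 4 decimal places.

At z = 4.5 mm: the cube is present — its section is the full 16.5×11.5 rectangle; the sphere at (-0.5, 6.5) is absent (|z−center|=6.500 > r=4.5); the cone at (14, 8.5) (r1=9.5→r2=3.5) has section circumradius 8.115 here — a regular 12-gon; Taking the first minus the rest: starting from the 16.5×11.5 cube, the cone at (14, 8.5) partially overlaps it — only the 99.49 mm² overlap (of its 197.58 mm²) is removed, clipping the outline — 1 connected region; (whole slice rotated 60° about Z — lengths, areas and connectivity unchanged). The outline is a single polygon with 9 vertices. Extrusion per mm of travel: 0.6 × 0.25 / (π × 0.875²) = 0.062363. Accumulating E over each segment gives final E = 3.3700.

G0 X-9.96 Y5.75 Z4.50
G1 X0.00 Y0.00 E0.7172
G1 X8.25 Y14.29 E1.7462
G1 X7.34 Y14.82 E1.8119
G1 X6.67 Y12.32 E1.9733
G1 X3.70 Y9.35 E2.2352
G1 X-0.36 Y8.26 E2.4974
G1 X-4.42 Y9.35 E2.7596
G1 X-6.62 Y11.54 E2.9532
G1 X-9.96 Y5.75 E3.3700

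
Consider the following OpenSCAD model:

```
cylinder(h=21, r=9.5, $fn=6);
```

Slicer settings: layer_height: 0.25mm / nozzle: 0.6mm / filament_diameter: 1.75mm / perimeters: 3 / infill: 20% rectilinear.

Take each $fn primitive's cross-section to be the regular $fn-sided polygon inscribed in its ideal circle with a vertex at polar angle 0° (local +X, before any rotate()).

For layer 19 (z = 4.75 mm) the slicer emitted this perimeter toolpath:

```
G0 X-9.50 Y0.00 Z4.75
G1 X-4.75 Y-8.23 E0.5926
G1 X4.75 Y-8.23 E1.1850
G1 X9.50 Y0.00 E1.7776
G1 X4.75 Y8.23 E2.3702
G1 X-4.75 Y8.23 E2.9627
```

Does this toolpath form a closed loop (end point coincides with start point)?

Start point (G0): (-9.50, 0.00). End point (last G1): the path does not return to the start — open.

no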